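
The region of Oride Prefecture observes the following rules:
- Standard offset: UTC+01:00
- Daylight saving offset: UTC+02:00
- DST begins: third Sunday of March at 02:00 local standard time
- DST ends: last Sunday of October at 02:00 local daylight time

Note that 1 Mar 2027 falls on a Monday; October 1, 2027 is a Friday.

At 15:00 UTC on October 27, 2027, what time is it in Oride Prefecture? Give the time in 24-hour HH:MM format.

17:00

1 March 2027 is a Monday, so the first Sunday is March 7 and the third is March 21.
1 October 2027 is a Friday, so Sundays fall on 3, 10, 17, 24, 31; the last is October 31.
At the standard offset (UTC+01:00), 15:00 UTC + 1h = 16:00 Oride Prefecture standard time.
The standard-time date in Oride Prefecture, October 27, 2027, falls between 21 March and 31 October, so daylight saving is in effect and Oride Prefecture is at UTC+02:00.
15:00 UTC + 2h = 17:00 local.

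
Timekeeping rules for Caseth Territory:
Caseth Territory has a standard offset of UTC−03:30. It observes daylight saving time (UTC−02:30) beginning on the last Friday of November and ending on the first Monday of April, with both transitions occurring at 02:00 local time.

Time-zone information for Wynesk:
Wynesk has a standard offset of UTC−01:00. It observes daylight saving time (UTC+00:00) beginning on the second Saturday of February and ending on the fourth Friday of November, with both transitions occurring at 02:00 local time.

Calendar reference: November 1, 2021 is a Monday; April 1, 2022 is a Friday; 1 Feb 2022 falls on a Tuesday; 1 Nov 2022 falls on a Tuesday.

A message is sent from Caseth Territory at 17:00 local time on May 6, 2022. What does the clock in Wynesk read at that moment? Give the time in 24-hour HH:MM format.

20:30

1 November 2021 is a Monday, so Fridays fall on 5, 12, 19, 26; the last is November 26.
1 April 2022 is a Friday, so the first Monday is April 4.
May 6, 2022 is outside the daylight-saving period (26 November 2021 – 4 April 2022), so Caseth Territory is on standard time, UTC−03:30.
17:00 Caseth Territory + 3h30m = 20:30 UTC.
1 February 2022 is a Tuesday, so the first Saturday is February 5 and the second is February 12.
1 November 2022 is a Tuesday, so the first Friday is November 4 and the fourth is November 25.
At the standard offset (UTC−01:00), 20:30 UTC − 1h = 19:30 Wynesk standard time.
Daylight saving runs 12 February – 25 November; the standard-time date in Wynesk, May 6, 2022, is inside that window, so Wynesk is at UTC+00:00.
20:30 UTC + 0h = 20:30 Wynesk.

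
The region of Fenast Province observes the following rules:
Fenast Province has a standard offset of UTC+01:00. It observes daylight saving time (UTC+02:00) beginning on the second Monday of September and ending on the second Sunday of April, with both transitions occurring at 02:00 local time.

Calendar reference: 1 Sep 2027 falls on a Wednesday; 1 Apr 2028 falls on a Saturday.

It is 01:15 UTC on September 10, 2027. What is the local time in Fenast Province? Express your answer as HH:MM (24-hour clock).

02:15

1 September 2027 is a Wednesday, so the first Monday is September 6 and the second is September 13.
1 April 2028 is a Saturday, so the first Sunday is April 2 and the second is April 9.
At the standard offset (UTC+01:00), 01:15 UTC + 1h = 02:15 Fenast Province standard time.
Daylight saving runs 13 September 2027 – 9 April 2028; the standard-time date in Fenast Province, September 10, 2027, is outside that window, so Fenast Province is on standard time at UTC+01:00.
01:15 UTC + 1h = 02:15 local.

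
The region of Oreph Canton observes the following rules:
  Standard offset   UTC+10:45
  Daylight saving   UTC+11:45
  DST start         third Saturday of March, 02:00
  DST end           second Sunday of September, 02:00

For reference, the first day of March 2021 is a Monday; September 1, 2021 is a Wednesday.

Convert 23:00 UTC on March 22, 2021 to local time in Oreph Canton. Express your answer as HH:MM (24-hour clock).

10:45

1 March 2021 is a Monday, so the first Saturday is March 6 and the third is March 20.
1 September 2021 is a Wednesday, so the first Sunday is September 5 and the second is September 12.
At the standard offset (UTC+10:45), 23:00 UTC + 10h45m = 09:45 Oreph Canton standard time (rolling into the next day, 23 March 2021).
The standard-time date in Oreph Canton, March 23, 2021, falls between 20 March and 12 September, so daylight saving is in effect and Oreph Canton is at UTC+11:45.
23:00 UTC + 11h45m = 10:45 local (rolling into the next day, 23 March 2021).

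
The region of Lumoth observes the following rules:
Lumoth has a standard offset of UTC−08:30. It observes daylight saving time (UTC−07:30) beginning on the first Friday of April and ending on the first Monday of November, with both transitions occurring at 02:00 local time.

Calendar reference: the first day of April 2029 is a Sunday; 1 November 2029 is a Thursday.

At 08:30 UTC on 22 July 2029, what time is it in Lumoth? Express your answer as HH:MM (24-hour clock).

1 April 2029 is a Sunday, so the first Friday is April 6.
1 November 2029 is a Thursday, so the first Monday is November 5.
At the standard offset (UTC−08:30), 08:30 UTC − 8h30m = 00:00 Lumoth standard time.
The standard-time date in Lumoth, 22 July 2029, lies within the daylight-saving period (6 April – 5 November), so Lumoth is on daylight time, UTC−07:30.
08:30 UTC − 7h30m = 01:00 local.

01:00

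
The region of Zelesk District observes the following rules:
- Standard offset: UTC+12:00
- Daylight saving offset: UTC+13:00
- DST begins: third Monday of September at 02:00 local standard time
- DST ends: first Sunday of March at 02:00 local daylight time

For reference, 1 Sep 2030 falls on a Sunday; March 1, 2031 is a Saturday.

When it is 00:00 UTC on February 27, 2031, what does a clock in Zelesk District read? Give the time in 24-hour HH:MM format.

1 September 2030 is a Sunday, so the first Monday is September 2 and the third is September 16.
1 March 2031 is a Saturday, so the first Sunday is March 2.
At the standard offset (UTC+12:00), 00:00 UTC + 12h = 12:00 Zelesk District standard time.
Daylight saving runs 16 September 2030 – 2 March 2031; the standard-time date in Zelesk District, February 27, 2031, is inside that window, so Zelesk District is at UTC+13:00.
00:00 UTC + 13h = 13:00 local.

13:00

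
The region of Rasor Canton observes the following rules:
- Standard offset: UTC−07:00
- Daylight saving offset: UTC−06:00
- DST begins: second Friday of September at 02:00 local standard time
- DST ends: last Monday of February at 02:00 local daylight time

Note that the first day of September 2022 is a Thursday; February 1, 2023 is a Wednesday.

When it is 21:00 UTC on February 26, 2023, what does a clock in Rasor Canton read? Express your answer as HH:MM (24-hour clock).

15:00

1 September 2022 is a Thursday, so the first Friday is September 2 and the second is September 9.
1 February 2023 is a Wednesday, so Mondays fall on 6, 13, 20, 27; the last is February 27.
At the standard offset (UTC−07:00), 21:00 UTC − 7h = 14:00 Rasor Canton standard time.
Daylight saving runs 9 September 2022 – 27 February 2023; the standard-time date in Rasor Canton, February 26, 2023, is inside that window, so Rasor Canton is at UTC−06:00.
21:00 UTC − 6h = 15:00 local.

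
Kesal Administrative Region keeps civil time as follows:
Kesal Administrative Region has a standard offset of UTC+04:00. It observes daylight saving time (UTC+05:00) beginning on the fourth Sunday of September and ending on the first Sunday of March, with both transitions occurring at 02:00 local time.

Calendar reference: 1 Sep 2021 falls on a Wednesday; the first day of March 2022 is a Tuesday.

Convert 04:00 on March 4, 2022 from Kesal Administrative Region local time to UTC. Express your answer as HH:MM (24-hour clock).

23:00

1 September 2021 is a Wednesday, so the first Sunday is September 5 and the fourth is September 26.
1 March 2022 is a Tuesday, so the first Sunday is March 6.
Daylight saving runs 26 September 2021 – 6 March 2022; March 4, 2022 is inside that window, so Kesal Administrative Region is at UTC+05:00.
04:00 local − 5h = 23:00 UTC (rolling into the previous day, 3 March 2022).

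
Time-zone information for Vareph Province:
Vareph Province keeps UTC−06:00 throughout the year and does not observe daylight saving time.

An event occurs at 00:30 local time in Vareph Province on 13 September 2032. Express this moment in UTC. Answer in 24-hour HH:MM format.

06:30

Vareph Province has no daylight saving, so its offset is UTC−06:00 year-round.
00:30 local + 6h = 06:30 UTC.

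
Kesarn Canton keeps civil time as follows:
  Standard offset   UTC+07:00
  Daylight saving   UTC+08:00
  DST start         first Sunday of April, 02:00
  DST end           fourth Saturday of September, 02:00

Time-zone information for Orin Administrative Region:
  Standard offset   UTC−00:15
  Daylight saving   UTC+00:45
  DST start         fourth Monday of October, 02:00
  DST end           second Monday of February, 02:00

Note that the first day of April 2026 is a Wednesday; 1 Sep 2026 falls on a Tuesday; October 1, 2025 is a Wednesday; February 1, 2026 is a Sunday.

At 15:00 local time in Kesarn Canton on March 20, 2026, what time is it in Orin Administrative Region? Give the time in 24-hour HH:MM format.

1 April 2026 is a Wednesday, so the first Sunday is April 5.
1 September 2026 is a Tuesday, so the first Saturday is September 5 and the fourth is September 26.
Daylight saving runs 5 April – 26 September; March 20, 2026 is outside that window, so Kesarn Canton is on standard time at UTC+07:00.
15:00 Kesarn Canton − 7h = 08:00 UTC.
1 October 2025 is a Wednesday, so the first Monday is October 6 and the fourth is October 27.
1 February 2026 is a Sunday, so the first Monday is February 2 and the second is February 9.
At the standard offset (UTC−00:15), 08:00 UTC − 0h15m = 07:45 Orin Administrative Region standard time.
Daylight saving runs 27 October 2025 – 9 February 2026; the standard-time date in Orin Administrative Region, March 20, 2026, is outside that window, so Orin Administrative Region is on standard time at UTC−00:15.
08:00 UTC − 0h15m = 07:45 Orin Administrative Region.

07:45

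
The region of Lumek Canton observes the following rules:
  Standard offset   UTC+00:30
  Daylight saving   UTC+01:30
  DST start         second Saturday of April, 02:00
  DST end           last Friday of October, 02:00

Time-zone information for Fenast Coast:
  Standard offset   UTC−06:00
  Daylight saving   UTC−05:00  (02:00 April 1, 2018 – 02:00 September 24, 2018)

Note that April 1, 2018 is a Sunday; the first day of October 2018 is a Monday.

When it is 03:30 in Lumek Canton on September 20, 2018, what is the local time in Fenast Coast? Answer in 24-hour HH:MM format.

1 April 2018 is a Sunday, so the first Saturday is April 7 and the second is April 14.
1 October 2018 is a Monday, so Fridays fall on 5, 12, 19, 26; the last is October 26.
Daylight saving runs 14 April – 26 October; September 20, 2018 is inside that window, so Lumek Canton is at UTC+01:30.
03:30 Lumek Canton − 1h30m = 02:00 UTC.
At the standard offset (UTC−06:00), 02:00 UTC − 6h = 20:00 Fenast Coast standard time (rolling into the previous day, 19 September 2018).
The standard-time date in Fenast Coast, September 19, 2018, lies within the daylight-saving period (1 April – 24 September), so Fenast Coast is on daylight time, UTC−05:00.
02:00 UTC − 5h = 21:00 Fenast Coast (rolling into the previous day, 19 September 2018).

21:00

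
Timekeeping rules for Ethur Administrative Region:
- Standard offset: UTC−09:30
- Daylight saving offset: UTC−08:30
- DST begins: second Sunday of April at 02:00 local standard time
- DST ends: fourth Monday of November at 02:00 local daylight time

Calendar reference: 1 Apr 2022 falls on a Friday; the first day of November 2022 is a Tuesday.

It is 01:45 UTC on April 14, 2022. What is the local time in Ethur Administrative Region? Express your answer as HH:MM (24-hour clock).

1 April 2022 is a Friday, so the first Sunday is April 3 and the second is April 10.
1 November 2022 is a Tuesday, so the first Monday is November 7 and the fourth is November 28.
At the standard offset (UTC−09:30), 01:45 UTC − 9h30m = 16:15 Ethur Administrative Region standard time (rolling into the previous day, 13 April 2022).
The standard-time date in Ethur Administrative Region, April 13, 2022, lies within the daylight-saving period (10 April – 28 November), so Ethur Administrative Region is on daylight time, UTC−08:30.
01:45 UTC − 8h30m = 17:15 local (rolling into the previous day, 13 April 2022).

17:15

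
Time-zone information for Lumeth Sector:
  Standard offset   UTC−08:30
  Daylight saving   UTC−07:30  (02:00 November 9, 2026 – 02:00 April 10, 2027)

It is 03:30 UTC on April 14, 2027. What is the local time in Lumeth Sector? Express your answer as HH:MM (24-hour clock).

At the standard offset (UTC−08:30), 03:30 UTC − 8h30m = 19:00 Lumeth Sector standard time (rolling into the previous day, 13 April 2027).
The standard-time date in Lumeth Sector, April 13, 2027, is outside the daylight-saving period (9 November 2026 – 10 April 2027), so Lumeth Sector is on standard time, UTC−08:30.
03:30 UTC − 8h30m = 19:00 local (rolling into the previous day, 13 April 2027).

19:00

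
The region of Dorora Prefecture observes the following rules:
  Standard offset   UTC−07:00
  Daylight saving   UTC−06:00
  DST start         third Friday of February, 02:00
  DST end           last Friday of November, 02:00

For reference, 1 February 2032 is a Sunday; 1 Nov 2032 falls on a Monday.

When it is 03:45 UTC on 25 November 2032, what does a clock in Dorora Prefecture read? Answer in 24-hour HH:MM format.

1 February 2032 is a Sunday, so the first Friday is February 6 and the third is February 20.
1 November 2032 is a Monday, so Fridays fall on 5, 12, 19, 26; the last is November 26.
At the standard offset (UTC−07:00), 03:45 UTC − 7h = 20:45 Dorora Prefecture standard time (rolling into the previous day, 24 November 2032).
Daylight saving runs 20 February – 26 November; the standard-time date in Dorora Prefecture, 24 November 2032, is inside that window, so Dorora Prefecture is at UTC−06:00.
03:45 UTC − 6h = 21:45 local (rolling into the previous day, 24 November 2032).

21:45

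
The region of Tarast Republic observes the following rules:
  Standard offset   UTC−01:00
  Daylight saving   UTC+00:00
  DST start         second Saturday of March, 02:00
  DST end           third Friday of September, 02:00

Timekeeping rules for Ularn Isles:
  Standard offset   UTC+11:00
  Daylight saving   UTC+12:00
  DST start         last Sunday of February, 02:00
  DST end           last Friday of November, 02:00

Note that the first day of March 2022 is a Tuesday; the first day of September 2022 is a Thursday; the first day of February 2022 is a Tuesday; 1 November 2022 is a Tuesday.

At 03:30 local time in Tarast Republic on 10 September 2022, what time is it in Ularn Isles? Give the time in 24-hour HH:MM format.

15:30

1 March 2022 is a Tuesday, so the first Saturday is March 5 and the second is March 12.
1 September 2022 is a Thursday, so the first Friday is September 2 and the third is September 16.
Daylight saving runs 12 March – 16 September; 10 September 2022 is inside that window, so Tarast Republic is at UTC+00:00.
03:30 Tarast Republic − 0h = 03:30 UTC.
1 February 2022 is a Tuesday, so Sundays fall on 6, 13, 20, 27; the last is February 27.
1 November 2022 is a Tuesday, so Fridays fall on 4, 11, 18, 25; the last is November 25.
At the standard offset (UTC+11:00), 03:30 UTC + 11h = 14:30 Ularn Isles standard time.
Daylight saving runs 27 February – 25 November; the standard-time date in Ularn Isles, 10 September 2022, is inside that window, so Ularn Isles is at UTC+12:00.
03:30 UTC + 12h = 15:30 Ularn Isles.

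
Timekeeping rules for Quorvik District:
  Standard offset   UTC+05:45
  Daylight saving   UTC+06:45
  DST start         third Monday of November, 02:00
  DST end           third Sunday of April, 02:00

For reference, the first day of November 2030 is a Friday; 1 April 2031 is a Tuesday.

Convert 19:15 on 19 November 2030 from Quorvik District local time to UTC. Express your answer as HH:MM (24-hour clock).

12:30

1 November 2030 is a Friday, so the first Monday is November 4 and the third is November 18.
1 April 2031 is a Tuesday, so the first Sunday is April 6 and the third is April 20.
19 November 2030 falls between 18 November 2030 and 20 April 2031, so daylight saving is in effect and Quorvik District is at UTC+06:45.
19:15 local − 6h45m = 12:30 UTC.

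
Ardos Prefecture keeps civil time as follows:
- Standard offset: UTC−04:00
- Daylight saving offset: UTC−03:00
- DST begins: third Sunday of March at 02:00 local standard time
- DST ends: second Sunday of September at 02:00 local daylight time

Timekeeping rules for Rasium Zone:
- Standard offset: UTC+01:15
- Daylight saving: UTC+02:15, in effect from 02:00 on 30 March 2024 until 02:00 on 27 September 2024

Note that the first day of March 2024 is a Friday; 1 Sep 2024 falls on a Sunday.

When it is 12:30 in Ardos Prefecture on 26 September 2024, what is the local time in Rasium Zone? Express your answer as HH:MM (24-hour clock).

18:45

1 March 2024 is a Friday, so the first Sunday is March 3 and the third is March 17.
1 September 2024 is a Sunday, so the first Sunday is September 1 and the second is September 8.
26 September 2024 does not fall between 17 March and 8 September, so daylight saving is not in effect and Ardos Prefecture is at UTC−04:00.
12:30 Ardos Prefecture + 4h = 16:30 UTC.
At the standard offset (UTC+01:15), 16:30 UTC + 1h15m = 17:45 Rasium Zone standard time.
The standard-time date in Rasium Zone, 26 September 2024, lies within the daylight-saving period (30 March – 27 September), so Rasium Zone is on daylight time, UTC+02:15.
16:30 UTC + 2h15m = 18:45 Rasium Zone.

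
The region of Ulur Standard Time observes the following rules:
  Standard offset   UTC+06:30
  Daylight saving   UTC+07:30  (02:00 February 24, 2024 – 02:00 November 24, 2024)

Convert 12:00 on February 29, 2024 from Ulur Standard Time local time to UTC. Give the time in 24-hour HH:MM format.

Daylight saving runs 24 February – 24 November; February 29, 2024 is inside that window, so Ulur Standard Time is at UTC+07:30.
12:00 local − 7h30m = 04:30 UTC.

04:30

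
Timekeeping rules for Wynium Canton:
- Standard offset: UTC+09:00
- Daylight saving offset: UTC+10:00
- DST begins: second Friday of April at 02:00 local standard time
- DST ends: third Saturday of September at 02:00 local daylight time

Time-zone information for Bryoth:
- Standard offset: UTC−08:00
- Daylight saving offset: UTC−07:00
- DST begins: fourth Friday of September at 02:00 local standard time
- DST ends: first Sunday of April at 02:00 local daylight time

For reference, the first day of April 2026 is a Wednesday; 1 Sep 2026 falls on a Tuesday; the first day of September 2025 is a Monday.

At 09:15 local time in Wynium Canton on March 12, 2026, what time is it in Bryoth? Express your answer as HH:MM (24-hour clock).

1 April 2026 is a Wednesday, so the first Friday is April 3 and the second is April 10.
1 September 2026 is a Tuesday, so the first Saturday is September 5 and the third is September 19.
Daylight saving runs 10 April – 19 September; March 12, 2026 is outside that window, so Wynium Canton is on standard time at UTC+09:00.
09:15 Wynium Canton − 9h = 00:15 UTC.
1 September 2025 is a Monday, so the first Friday is September 5 and the fourth is September 26.
1 April 2026 is a Wednesday, so the first Sunday is April 5.
At the standard offset (UTC−08:00), 00:15 UTC − 8h = 16:15 Bryoth standard time (rolling into the previous day, 11 March 2026).
Daylight saving runs 26 September 2025 – 5 April 2026; the standard-time date in Bryoth, March 11, 2026, is inside that window, so Bryoth is at UTC−07:00.
00:15 UTC − 7h = 17:15 Bryoth (rolling into the previous day, 11 March 2026).

17:15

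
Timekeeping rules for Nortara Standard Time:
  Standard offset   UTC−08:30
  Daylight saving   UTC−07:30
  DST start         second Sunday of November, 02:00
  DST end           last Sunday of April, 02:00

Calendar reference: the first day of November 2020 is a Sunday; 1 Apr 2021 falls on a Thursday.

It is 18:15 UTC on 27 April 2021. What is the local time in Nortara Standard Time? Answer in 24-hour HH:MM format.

1 November 2020 is a Sunday, so the first Sunday is November 1 and the second is November 8.
1 April 2021 is a Thursday, so Sundays fall on 4, 11, 18, 25; the last is April 25.
At the standard offset (UTC−08:30), 18:15 UTC − 8h30m = 09:45 Nortara Standard Time standard time.
The standard-time date in Nortara Standard Time, 27 April 2021, does not fall between 8 November 2020 and 25 April 2021, so daylight saving is not in effect and Nortara Standard Time is at UTC−08:30.
18:15 UTC − 8h30m = 09:45 local.

09:45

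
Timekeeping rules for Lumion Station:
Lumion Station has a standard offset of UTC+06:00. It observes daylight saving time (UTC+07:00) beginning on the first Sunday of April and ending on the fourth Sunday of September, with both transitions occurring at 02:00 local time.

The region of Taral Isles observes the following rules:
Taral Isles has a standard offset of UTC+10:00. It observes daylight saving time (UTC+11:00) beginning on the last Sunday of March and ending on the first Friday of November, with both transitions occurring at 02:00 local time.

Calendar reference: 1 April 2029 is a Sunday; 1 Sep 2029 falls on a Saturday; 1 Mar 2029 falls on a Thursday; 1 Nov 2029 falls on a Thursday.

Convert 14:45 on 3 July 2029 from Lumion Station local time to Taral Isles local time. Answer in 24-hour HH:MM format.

1 April 2029 is a Sunday, so the first Sunday is April 1.
1 September 2029 is a Saturday, so the first Sunday is September 2 and the fourth is September 23.
Daylight saving runs 1 April – 23 September; 3 July 2029 is inside that window, so Lumion Station is at UTC+07:00.
14:45 Lumion Station − 7h = 07:45 UTC.
1 March 2029 is a Thursday, so Sundays fall on 4, 11, 18, 25; the last is March 25.
1 November 2029 is a Thursday, so the first Friday is November 2.
At the standard offset (UTC+10:00), 07:45 UTC + 10h = 17:45 Taral Isles standard time.
Daylight saving runs 25 March – 2 November; the standard-time date in Taral Isles, 3 July 2029, is inside that window, so Taral Isles is at UTC+11:00.
07:45 UTC + 11h = 18:45 Taral Isles.

18:45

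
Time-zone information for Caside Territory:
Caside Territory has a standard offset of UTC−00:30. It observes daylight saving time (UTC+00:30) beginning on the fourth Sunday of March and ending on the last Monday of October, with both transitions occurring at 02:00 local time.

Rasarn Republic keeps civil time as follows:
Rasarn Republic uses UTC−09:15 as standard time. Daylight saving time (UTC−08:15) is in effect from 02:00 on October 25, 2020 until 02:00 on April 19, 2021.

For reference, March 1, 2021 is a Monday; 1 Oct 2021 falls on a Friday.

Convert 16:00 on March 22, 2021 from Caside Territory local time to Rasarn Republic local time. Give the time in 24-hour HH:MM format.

1 March 2021 is a Monday, so the first Sunday is March 7 and the fourth is March 28.
1 October 2021 is a Friday, so Mondays fall on 4, 11, 18, 25; the last is October 25.
March 22, 2021 is outside the daylight-saving period (28 March – 25 October), so Caside Territory is on standard time, UTC−00:30.
16:00 Caside Territory + 0h30m = 16:30 UTC.
At the standard offset (UTC−09:15), 16:30 UTC − 9h15m = 07:15 Rasarn Republic standard time.
The standard-time date in Rasarn Republic, March 22, 2021, lies within the daylight-saving period (25 October 2020 – 19 April 2021), so Rasarn Republic is on daylight time, UTC−08:15.
16:30 UTC − 8h15m = 08:15 Rasarn Republic.

08:15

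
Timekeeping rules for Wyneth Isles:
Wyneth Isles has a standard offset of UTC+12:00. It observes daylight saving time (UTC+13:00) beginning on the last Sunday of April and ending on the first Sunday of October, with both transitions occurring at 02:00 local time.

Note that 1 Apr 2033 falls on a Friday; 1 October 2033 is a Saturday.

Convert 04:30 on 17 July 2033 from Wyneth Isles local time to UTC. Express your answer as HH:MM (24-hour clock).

1 April 2033 is a Friday, so Sundays fall on 3, 10, 17, 24; the last is April 24.
1 October 2033 is a Saturday, so the first Sunday is October 2.
17 July 2033 lies within the daylight-saving period (24 April – 2 October), so Wyneth Isles is on daylight time, UTC+13:00.
04:30 local − 13h = 15:30 UTC (rolling into the previous day, 16 July 2033).

15:30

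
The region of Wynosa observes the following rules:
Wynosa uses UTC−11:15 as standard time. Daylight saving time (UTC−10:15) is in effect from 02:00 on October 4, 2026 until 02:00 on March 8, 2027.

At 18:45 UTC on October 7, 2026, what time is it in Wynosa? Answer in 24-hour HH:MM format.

At the standard offset (UTC−11:15), 18:45 UTC − 11h15m = 07:30 Wynosa standard time.
The standard-time date in Wynosa, October 7, 2026, falls between 4 October 2026 and 8 March 2027, so daylight saving is in effect and Wynosa is at UTC−10:15.
18:45 UTC − 10h15m = 08:30 local.

08:30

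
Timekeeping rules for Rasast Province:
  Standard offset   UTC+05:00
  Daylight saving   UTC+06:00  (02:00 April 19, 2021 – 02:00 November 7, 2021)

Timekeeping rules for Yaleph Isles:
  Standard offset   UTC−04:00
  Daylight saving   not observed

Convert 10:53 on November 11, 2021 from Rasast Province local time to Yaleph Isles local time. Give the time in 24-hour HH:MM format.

01:53

November 11, 2021 is outside the daylight-saving period (19 April – 7 November), so Rasast Province is on standard time, UTC+05:00.
10:53 Rasast Province − 5h = 05:53 UTC.
Yaleph Isles has no daylight saving, so its offset is UTC−04:00 year-round.
05:53 UTC − 4h = 01:53 Yaleph Isles.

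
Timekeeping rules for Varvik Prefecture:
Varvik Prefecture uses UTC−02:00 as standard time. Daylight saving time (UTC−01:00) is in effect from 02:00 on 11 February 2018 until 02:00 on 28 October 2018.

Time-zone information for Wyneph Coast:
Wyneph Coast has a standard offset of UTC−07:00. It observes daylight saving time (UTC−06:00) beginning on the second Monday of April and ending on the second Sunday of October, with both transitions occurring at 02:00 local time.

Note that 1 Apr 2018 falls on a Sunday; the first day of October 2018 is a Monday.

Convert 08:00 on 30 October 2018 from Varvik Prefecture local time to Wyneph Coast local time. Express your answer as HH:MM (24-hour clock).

Daylight saving runs 11 February – 28 October; 30 October 2018 is outside that window, so Varvik Prefecture is on standard time at UTC−02:00.
08:00 Varvik Prefecture + 2h = 10:00 UTC.
1 April 2018 is a Sunday, so the first Monday is April 2 and the second is April 9.
1 October 2018 is a Monday, so the first Sunday is October 7 and the second is October 14.
At the standard offset (UTC−07:00), 10:00 UTC − 7h = 03:00 Wyneph Coast standard time.
The standard-time date in Wyneph Coast, 30 October 2018, does not fall between 9 April and 14 October, so daylight saving is not in effect and Wyneph Coast is at UTC−07:00.
10:00 UTC − 7h = 03:00 Wyneph Coast.

03:00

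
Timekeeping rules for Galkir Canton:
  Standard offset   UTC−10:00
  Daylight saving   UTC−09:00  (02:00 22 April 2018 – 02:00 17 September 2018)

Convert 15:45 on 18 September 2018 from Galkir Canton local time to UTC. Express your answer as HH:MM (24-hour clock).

01:45

Daylight saving runs 22 April – 17 September; 18 September 2018 is outside that window, so Galkir Canton is on standard time at UTC−10:00.
15:45 local + 10h = 01:45 UTC (rolling into the next day, 19 September 2018).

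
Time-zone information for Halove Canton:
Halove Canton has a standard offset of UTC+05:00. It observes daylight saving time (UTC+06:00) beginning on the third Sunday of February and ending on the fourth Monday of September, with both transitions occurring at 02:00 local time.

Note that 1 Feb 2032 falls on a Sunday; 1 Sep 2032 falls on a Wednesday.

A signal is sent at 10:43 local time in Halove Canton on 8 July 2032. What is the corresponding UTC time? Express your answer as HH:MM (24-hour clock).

1 February 2032 is a Sunday, so the first Sunday is February 1 and the third is February 15.
1 September 2032 is a Wednesday, so the first Monday is September 6 and the fourth is September 27.
8 July 2032 falls between 15 February and 27 September, so daylight saving is in effect and Halove Canton is at UTC+06:00.
10:43 local − 6h = 04:43 UTC.

04:43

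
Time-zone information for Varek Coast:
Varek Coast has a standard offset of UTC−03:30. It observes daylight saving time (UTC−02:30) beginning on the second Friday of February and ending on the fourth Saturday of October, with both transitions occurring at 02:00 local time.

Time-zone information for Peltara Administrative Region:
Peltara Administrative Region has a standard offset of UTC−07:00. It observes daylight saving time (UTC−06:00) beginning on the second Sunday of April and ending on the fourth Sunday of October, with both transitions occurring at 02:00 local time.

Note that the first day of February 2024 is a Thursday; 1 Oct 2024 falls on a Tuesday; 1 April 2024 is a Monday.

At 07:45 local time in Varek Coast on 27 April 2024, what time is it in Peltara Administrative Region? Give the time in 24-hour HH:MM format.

1 February 2024 is a Thursday, so the first Friday is February 2 and the second is February 9.
1 October 2024 is a Tuesday, so the first Saturday is October 5 and the fourth is October 26.
27 April 2024 lies within the daylight-saving period (9 February – 26 October), so Varek Coast is on daylight time, UTC−02:30.
07:45 Varek Coast + 2h30m = 10:15 UTC.
1 April 2024 is a Monday, so the first Sunday is April 7 and the second is April 14.
1 October 2024 is a Tuesday, so the first Sunday is October 6 and the fourth is October 27.
At the standard offset (UTC−07:00), 10:15 UTC − 7h = 03:15 Peltara Administrative Region standard time.
The standard-time date in Peltara Administrative Region, 27 April 2024, falls between 14 April and 27 October, so daylight saving is in effect and Peltara Administrative Region is at UTC−06:00.
10:15 UTC − 6h = 04:15 Peltara Administrative Region.

04:15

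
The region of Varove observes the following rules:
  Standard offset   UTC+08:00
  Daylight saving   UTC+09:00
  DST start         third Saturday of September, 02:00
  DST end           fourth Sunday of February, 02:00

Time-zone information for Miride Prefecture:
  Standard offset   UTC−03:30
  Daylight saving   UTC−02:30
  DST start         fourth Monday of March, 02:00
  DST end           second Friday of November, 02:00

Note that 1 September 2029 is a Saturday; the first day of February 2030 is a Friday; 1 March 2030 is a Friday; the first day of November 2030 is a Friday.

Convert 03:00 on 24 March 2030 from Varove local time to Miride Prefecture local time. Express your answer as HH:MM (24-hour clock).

15:30

1 September 2029 is a Saturday, so the first Saturday is September 1 and the third is September 15.
1 February 2030 is a Friday, so the first Sunday is February 3 and the fourth is February 24.
24 March 2030 does not fall between 15 September 2029 and 24 February 2030, so daylight saving is not in effect and Varove is at UTC+08:00.
03:00 Varove − 8h = 19:00 UTC (rolling into the previous day, 23 March 2030).
1 March 2030 is a Friday, so the first Monday is March 4 and the fourth is March 25.
1 November 2030 is a Friday, so the first Friday is November 1 and the second is November 8.
At the standard offset (UTC−03:30), 19:00 UTC − 3h30m = 15:30 Miride Prefecture standard time.
The standard-time date in Miride Prefecture, 23 March 2030, is outside the daylight-saving period (25 March – 8 November), so Miride Prefecture is on standard time, UTC−03:30.
19:00 UTC − 3h30m = 15:30 Miride Prefecture.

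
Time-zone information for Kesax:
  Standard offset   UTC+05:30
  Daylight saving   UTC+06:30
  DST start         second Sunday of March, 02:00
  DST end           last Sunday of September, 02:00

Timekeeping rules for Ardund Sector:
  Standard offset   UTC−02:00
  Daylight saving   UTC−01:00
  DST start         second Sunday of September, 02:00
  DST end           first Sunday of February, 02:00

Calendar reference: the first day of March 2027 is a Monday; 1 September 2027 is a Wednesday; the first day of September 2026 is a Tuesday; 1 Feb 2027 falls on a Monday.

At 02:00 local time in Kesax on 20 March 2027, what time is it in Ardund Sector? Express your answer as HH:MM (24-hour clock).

17:30

1 March 2027 is a Monday, so the first Sunday is March 7 and the second is March 14.
1 September 2027 is a Wednesday, so Sundays fall on 5, 12, 19, 26; the last is September 26.
20 March 2027 falls between 14 March and 26 September, so daylight saving is in effect and Kesax is at UTC+06:30.
02:00 Kesax − 6h30m = 19:30 UTC (rolling into the previous day, 19 March 2027).
1 September 2026 is a Tuesday, so the first Sunday is September 6 and the second is September 13.
1 February 2027 is a Monday, so the first Sunday is February 7.
At the standard offset (UTC−02:00), 19:30 UTC − 2h = 17:30 Ardund Sector standard time.
The standard-time date in Ardund Sector, 19 March 2027, does not fall between 13 September 2026 and 7 February 2027, so daylight saving is not in effect and Ardund Sector is at UTC−02:00.
19:30 UTC − 2h = 17:30 Ardund Sector.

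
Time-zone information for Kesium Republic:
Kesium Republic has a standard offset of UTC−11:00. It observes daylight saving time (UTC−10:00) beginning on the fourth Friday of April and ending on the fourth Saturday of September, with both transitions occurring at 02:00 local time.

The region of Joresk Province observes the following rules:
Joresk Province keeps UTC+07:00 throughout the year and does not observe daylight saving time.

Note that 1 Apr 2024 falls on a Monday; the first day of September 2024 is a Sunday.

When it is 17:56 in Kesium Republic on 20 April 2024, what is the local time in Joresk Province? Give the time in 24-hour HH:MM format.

1 April 2024 is a Monday, so the first Friday is April 5 and the fourth is April 26.
1 September 2024 is a Sunday, so the first Saturday is September 7 and the fourth is September 28.
Daylight saving runs 26 April – 28 September; 20 April 2024 is outside that window, so Kesium Republic is on standard time at UTC−11:00.
17:56 Kesium Republic + 11h = 04:56 UTC (rolling into the next day, 21 April 2024).
Joresk Province has no daylight saving, so its offset is UTC+07:00 year-round.
04:56 UTC + 7h = 11:56 Joresk Province.

11:56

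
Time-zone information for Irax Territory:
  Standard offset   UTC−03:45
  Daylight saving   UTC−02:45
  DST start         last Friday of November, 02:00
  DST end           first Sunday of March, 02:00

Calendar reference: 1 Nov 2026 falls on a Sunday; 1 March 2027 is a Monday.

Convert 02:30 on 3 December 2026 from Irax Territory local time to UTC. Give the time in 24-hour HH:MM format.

05:15

1 November 2026 is a Sunday, so Fridays fall on 6, 13, 20, 27; the last is November 27.
1 March 2027 is a Monday, so the first Sunday is March 7.
3 December 2026 falls between 27 November 2026 and 7 March 2027, so daylight saving is in effect and Irax Territory is at UTC−02:45.
02:30 local + 2h45m = 05:15 UTC.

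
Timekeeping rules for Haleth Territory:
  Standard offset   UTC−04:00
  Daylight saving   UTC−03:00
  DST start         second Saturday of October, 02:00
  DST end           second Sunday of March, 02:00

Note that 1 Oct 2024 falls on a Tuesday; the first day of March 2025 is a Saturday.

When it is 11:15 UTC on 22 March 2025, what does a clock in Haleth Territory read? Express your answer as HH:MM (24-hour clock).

1 October 2024 is a Tuesday, so the first Saturday is October 5 and the second is October 12.
1 March 2025 is a Saturday, so the first Sunday is March 2 and the second is March 9.
At the standard offset (UTC−04:00), 11:15 UTC − 4h = 07:15 Haleth Territory standard time.
The standard-time date in Haleth Territory, 22 March 2025, is outside the daylight-saving period (12 October 2024 – 9 March 2025), so Haleth Territory is on standard time, UTC−04:00.
11:15 UTC − 4h = 07:15 local.

07:15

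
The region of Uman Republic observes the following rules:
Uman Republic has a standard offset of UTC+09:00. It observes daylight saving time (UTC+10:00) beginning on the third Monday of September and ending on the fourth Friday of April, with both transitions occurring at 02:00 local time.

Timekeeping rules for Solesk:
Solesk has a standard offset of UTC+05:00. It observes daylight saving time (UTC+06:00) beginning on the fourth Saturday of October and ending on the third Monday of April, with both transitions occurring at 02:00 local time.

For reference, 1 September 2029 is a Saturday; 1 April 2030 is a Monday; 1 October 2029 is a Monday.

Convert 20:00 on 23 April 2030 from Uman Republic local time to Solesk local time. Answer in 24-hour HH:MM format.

15:00

1 September 2029 is a Saturday, so the first Monday is September 3 and the third is September 17.
1 April 2030 is a Monday, so the first Friday is April 5 and the fourth is April 26.
23 April 2030 falls between 17 September 2029 and 26 April 2030, so daylight saving is in effect and Uman Republic is at UTC+10:00.
20:00 Uman Republic − 10h = 10:00 UTC.
1 October 2029 is a Monday, so the first Saturday is October 6 and the fourth is October 27.
1 April 2030 is a Monday, so the first Monday is April 1 and the third is April 15.
At the standard offset (UTC+05:00), 10:00 UTC + 5h = 15:00 Solesk standard time.
The standard-time date in Solesk, 23 April 2030, is outside the daylight-saving period (27 October 2029 – 15 April 2030), so Solesk is on standard time, UTC+05:00.
10:00 UTC + 5h = 15:00 Solesk.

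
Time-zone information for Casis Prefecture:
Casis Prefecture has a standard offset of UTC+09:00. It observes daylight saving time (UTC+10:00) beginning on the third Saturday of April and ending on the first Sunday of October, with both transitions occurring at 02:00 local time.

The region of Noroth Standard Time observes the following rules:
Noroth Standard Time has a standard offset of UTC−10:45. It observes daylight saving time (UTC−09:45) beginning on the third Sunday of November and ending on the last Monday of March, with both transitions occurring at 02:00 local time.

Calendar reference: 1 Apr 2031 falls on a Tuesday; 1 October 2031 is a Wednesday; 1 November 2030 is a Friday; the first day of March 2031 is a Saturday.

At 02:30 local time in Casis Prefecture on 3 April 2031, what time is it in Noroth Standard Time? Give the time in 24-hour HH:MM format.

06:45

1 April 2031 is a Tuesday, so the first Saturday is April 5 and the third is April 19.
1 October 2031 is a Wednesday, so the first Sunday is October 5.
3 April 2031 does not fall between 19 April and 5 October, so daylight saving is not in effect and Casis Prefecture is at UTC+09:00.
02:30 Casis Prefecture − 9h = 17:30 UTC (rolling into the previous day, 2 April 2031).
1 November 2030 is a Friday, so the first Sunday is November 3 and the third is November 17.
1 March 2031 is a Saturday, so Mondays fall on 3, 10, 17, 24, 31; the last is March 31.
At the standard offset (UTC−10:45), 17:30 UTC − 10h45m = 06:45 Noroth Standard Time standard time.
Daylight saving runs 17 November 2030 – 31 March 2031; the standard-time date in Noroth Standard Time, 2 April 2031, is outside that window, so Noroth Standard Time is on standard time at UTC−10:45.
17:30 UTC − 10h45m = 06:45 Noroth Standard Time.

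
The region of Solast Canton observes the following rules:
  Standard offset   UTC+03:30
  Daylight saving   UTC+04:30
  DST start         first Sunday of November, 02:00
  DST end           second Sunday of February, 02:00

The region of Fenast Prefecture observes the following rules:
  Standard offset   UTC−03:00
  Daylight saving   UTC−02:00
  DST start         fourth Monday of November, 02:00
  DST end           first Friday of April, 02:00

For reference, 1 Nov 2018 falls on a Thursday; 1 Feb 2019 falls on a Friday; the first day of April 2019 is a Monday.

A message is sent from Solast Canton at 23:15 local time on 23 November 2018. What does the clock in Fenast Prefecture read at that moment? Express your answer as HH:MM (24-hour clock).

15:45

1 November 2018 is a Thursday, so the first Sunday is November 4.
1 February 2019 is a Friday, so the first Sunday is February 3 and the second is February 10.
23 November 2018 lies within the daylight-saving period (4 November 2018 – 10 February 2019), so Solast Canton is on daylight time, UTC+04:30.
23:15 Solast Canton − 4h30m = 18:45 UTC.
1 November 2018 is a Thursday, so the first Monday is November 5 and the fourth is November 26.
1 April 2019 is a Monday, so the first Friday is April 5.
At the standard offset (UTC−03:00), 18:45 UTC − 3h = 15:45 Fenast Prefecture standard time.
Daylight saving runs 26 November 2018 – 5 April 2019; the standard-time date in Fenast Prefecture, 23 November 2018, is outside that window, so Fenast Prefecture is on standard time at UTC−03:00.
18:45 UTC − 3h = 15:45 Fenast Prefecture.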